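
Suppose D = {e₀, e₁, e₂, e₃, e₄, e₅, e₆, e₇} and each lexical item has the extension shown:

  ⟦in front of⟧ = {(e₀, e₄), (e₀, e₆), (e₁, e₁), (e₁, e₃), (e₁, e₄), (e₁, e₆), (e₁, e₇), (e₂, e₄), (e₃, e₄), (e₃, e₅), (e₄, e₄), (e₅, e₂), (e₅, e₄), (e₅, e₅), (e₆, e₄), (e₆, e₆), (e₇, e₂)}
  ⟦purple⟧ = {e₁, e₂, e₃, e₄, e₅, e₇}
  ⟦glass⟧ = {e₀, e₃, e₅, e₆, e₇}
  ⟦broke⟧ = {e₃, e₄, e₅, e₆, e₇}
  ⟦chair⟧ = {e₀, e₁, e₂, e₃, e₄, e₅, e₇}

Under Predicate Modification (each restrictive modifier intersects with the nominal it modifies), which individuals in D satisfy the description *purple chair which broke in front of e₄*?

⟦which broke⟧ = ⟦broke⟧ = {e₃, e₄, e₅, e₆, e₇}
⟦in front of e₄⟧ = {x : ⟨x, e₄⟩ ∈ ⟦in front of⟧} = {e₀, e₁, e₂, e₃, e₄, e₅, e₆}
⟦chair⟧ = {e₀, e₁, e₂, e₃, e₄, e₅, e₇}
… ∩ ⟦which broke⟧ = {e₀, e₁, e₂, e₃, e₄, e₅, e₇} ∩ {e₃, e₄, e₅, e₆, e₇} = {e₃, e₄, e₅, e₇}
… ∩ ⟦in front of e₄⟧ = {e₃, e₄, e₅, e₇} ∩ {e₀, e₁, e₂, e₃, e₄, e₅, e₆} = {e₃, e₄, e₅}
… ∩ ⟦purple⟧ = {e₃, e₄, e₅} ∩ {e₁, e₂, e₃, e₄, e₅, e₇} = {e₃, e₄, e₅}
So ⟦purple chair which broke in front of e₄⟧ = {e₃, e₄, e₅}.

{e₃, e₄, e₅}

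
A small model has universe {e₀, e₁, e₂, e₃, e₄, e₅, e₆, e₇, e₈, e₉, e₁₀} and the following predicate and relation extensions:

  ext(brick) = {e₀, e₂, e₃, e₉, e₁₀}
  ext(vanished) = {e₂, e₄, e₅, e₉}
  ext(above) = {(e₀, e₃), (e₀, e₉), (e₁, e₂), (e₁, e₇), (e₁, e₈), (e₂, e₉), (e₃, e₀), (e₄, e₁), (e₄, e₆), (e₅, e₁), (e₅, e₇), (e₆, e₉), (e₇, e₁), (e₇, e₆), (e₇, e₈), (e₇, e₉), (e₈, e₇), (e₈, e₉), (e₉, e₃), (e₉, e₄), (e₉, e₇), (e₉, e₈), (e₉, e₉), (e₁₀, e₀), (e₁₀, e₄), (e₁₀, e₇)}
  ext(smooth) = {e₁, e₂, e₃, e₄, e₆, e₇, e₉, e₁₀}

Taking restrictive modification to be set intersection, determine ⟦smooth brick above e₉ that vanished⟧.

{e₂, e₉}

⟦above e₉⟧ = {x : ⟨x, e₉⟩ ∈ ⟦above⟧} = {e₀, e₂, e₆, e₇, e₈, e₉}
⟦that vanished⟧ = ⟦vanished⟧ = {e₂, e₄, e₅, e₉}
⟦brick⟧ = {e₀, e₂, e₃, e₉, e₁₀}
… ∩ ⟦above e₉⟧ = {e₀, e₂, e₃, e₉, e₁₀} ∩ {e₀, e₂, e₆, e₇, e₈, e₉} = {e₀, e₂, e₉}
… ∩ ⟦that vanished⟧ = {e₀, e₂, e₉} ∩ {e₂, e₄, e₅, e₉} = {e₂, e₉}
… ∩ ⟦smooth⟧ = {e₂, e₉} ∩ {e₁, e₂, e₃, e₄, e₆, e₇, e₉, e₁₀} = {e₂, e₉}
So ⟦smooth brick above e₉ that vanished⟧ = {e₂, e₉}.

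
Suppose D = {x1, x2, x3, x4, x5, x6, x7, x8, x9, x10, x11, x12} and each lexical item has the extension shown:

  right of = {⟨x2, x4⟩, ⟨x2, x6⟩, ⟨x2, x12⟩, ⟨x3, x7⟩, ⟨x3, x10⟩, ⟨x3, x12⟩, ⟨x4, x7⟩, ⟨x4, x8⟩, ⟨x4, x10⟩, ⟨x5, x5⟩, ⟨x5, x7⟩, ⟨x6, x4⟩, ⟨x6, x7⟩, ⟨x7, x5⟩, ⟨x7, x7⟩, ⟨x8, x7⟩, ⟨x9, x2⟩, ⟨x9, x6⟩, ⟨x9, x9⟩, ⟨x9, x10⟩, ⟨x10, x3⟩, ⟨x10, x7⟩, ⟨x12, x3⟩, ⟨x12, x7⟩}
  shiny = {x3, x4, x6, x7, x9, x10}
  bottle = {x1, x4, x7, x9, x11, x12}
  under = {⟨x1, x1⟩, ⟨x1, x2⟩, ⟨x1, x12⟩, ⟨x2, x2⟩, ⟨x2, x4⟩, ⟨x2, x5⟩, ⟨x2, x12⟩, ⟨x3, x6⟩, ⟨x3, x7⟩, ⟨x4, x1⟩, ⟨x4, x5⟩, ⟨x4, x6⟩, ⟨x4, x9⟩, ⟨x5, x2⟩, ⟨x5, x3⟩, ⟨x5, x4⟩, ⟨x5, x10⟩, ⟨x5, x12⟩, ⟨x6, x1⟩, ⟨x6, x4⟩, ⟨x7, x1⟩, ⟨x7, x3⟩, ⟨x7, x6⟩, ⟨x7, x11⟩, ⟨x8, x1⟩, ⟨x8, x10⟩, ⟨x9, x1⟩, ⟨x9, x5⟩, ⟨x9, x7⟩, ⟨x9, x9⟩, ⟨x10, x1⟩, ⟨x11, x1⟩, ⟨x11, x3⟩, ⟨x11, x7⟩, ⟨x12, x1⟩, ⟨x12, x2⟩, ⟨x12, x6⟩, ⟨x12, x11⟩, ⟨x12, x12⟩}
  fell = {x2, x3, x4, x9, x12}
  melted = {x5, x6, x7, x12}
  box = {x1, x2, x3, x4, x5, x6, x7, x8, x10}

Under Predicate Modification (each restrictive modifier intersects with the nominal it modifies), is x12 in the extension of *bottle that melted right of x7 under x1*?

⟦that melted⟧ = ⟦melted⟧ = {x5, x6, x7, x12}
⟦right of x7⟧ = {x : ⟨x, x7⟩ ∈ ⟦right of⟧} = {x3, x4, x5, x6, x7, x8, x10, x12}
⟦under x1⟧ = {x : ⟨x, x1⟩ ∈ ⟦under⟧} = {x1, x4, x6, x7, x8, x9, x10, x11, x12}
⟦bottle⟧ = {x1, x4, x7, x9, x11, x12}
… ∩ ⟦that melted⟧ = {x1, x4, x7, x9, x11, x12} ∩ {x5, x6, x7, x12} = {x7, x12}
… ∩ ⟦right of x7⟧ = {x7, x12} ∩ {x3, x4, x5, x6, x7, x8, x10, x12} = {x7, x12}
… ∩ ⟦under x1⟧ = {x7, x12} ∩ {x1, x4, x6, x7, x8, x9, x10, x11, x12} = {x7, x12}
⟦bottle that melted right of x7 under x1⟧ = {x7, x12}; x12 ∈ this set.

yes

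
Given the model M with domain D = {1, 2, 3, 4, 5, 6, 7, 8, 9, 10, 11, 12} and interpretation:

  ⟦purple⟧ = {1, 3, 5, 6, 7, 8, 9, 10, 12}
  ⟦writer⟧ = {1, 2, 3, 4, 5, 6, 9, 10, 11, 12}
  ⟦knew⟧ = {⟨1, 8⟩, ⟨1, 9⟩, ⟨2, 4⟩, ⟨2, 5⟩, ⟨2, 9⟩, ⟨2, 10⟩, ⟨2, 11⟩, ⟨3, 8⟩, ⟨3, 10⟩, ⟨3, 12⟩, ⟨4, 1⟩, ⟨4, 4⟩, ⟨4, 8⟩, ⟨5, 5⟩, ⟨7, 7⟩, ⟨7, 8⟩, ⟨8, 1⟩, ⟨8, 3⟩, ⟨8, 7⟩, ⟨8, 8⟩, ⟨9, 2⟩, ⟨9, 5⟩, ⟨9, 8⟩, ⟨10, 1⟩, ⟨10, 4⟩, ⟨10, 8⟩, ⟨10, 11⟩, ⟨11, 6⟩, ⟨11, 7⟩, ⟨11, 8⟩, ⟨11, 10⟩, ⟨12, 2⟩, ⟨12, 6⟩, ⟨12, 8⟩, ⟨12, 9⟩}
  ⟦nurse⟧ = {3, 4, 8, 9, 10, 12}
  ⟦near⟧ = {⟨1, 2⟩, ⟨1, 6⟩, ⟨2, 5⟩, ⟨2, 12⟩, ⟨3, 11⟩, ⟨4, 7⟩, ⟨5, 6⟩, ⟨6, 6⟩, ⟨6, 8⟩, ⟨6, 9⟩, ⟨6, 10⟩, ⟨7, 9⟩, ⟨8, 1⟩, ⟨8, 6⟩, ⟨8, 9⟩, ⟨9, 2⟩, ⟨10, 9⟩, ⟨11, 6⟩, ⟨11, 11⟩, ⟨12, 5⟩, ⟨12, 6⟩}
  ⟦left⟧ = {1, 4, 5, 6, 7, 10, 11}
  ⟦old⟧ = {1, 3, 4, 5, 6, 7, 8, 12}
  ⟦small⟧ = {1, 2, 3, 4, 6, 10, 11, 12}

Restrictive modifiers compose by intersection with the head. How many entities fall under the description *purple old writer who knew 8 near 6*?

2

⟦who knew 8⟧ = {x : ⟨x, 8⟩ ∈ ⟦knew⟧} = {1, 3, 4, 7, 8, 9, 10, 11, 12}
⟦near 6⟧ = {x : ⟨x, 6⟩ ∈ ⟦near⟧} = {1, 5, 6, 8, 11, 12}
⟦writer⟧ = {1, 2, 3, 4, 5, 6, 9, 10, 11, 12}
… ∩ ⟦who knew 8⟧ = {1, 2, 3, 4, 5, 6, 9, 10, 11, 12} ∩ {1, 3, 4, 7, 8, 9, 10, 11, 12} = {1, 3, 4, 9, 10, 11, 12}
… ∩ ⟦near 6⟧ = {1, 3, 4, 9, 10, 11, 12} ∩ {1, 5, 6, 8, 11, 12} = {1, 11, 12}
… ∩ ⟦purple⟧ = {1, 11, 12} ∩ {1, 3, 5, 6, 7, 8, 9, 10, 12} = {1, 12}
… ∩ ⟦old⟧ = {1, 12} ∩ {1, 3, 4, 5, 6, 7, 8, 12} = {1, 12}
⟦purple old writer who knew 8 near 6⟧ = {1, 12}, so the cardinality is 2.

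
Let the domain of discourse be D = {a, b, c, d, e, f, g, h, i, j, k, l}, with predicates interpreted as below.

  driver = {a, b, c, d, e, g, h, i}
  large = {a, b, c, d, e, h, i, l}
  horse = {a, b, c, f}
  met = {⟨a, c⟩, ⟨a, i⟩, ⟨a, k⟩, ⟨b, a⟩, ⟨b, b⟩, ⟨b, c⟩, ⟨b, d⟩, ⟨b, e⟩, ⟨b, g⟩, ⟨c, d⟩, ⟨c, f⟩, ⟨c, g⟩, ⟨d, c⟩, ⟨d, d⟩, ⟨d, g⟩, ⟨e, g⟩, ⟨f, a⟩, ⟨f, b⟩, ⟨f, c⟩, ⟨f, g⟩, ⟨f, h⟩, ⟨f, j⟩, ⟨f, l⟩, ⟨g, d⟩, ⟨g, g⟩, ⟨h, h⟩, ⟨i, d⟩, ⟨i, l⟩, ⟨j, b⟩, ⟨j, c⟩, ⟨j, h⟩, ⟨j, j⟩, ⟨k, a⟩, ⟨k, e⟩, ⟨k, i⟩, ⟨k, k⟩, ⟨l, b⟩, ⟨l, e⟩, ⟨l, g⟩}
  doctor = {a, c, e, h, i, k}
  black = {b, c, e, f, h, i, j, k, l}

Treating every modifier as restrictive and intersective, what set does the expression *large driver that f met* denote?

⟦that f met⟧ = {x : ⟨f, x⟩ ∈ ⟦met⟧} = {a, b, c, g, h, j, l}
⟦driver⟧ = {a, b, c, d, e, g, h, i}
… ∩ ⟦that f met⟧ = {a, b, c, d, e, g, h, i} ∩ {a, b, c, g, h, j, l} = {a, b, c, g, h}
… ∩ ⟦large⟧ = {a, b, c, g, h} ∩ {a, b, c, d, e, h, i, l} = {a, b, c, h}
So ⟦large driver that f met⟧ = {a, b, c, h}.

{a, b, c, h}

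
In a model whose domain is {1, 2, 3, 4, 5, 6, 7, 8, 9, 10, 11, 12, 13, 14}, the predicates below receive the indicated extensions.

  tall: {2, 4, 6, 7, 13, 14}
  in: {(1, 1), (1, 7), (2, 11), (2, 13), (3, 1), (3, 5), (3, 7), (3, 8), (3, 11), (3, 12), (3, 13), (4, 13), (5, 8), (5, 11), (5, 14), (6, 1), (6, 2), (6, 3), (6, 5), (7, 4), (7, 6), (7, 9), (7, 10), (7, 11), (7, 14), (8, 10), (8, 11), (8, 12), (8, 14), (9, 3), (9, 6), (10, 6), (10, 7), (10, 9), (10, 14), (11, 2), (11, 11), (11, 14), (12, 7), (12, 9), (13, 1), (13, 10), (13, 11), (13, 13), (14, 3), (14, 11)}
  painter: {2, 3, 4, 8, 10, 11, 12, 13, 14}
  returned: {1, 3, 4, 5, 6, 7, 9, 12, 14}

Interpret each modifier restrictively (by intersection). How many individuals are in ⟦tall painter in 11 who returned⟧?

1

⟦in 11⟧ = {x : ⟨x, 11⟩ ∈ ⟦in⟧} = {2, 3, 5, 7, 8, 11, 13, 14}
⟦who returned⟧ = ⟦returned⟧ = {1, 3, 4, 5, 6, 7, 9, 12, 14}
⟦painter⟧ = {2, 3, 4, 8, 10, 11, 12, 13, 14}
… ∩ ⟦in 11⟧ = {2, 3, 4, 8, 10, 11, 12, 13, 14} ∩ {2, 3, 5, 7, 8, 11, 13, 14} = {2, 3, 8, 11, 13, 14}
… ∩ ⟦who returned⟧ = {2, 3, 8, 11, 13, 14} ∩ {1, 3, 4, 5, 6, 7, 9, 12, 14} = {3, 14}
… ∩ ⟦tall⟧ = {3, 14} ∩ {2, 4, 6, 7, 13, 14} = {14}
⟦tall painter in 11 who returned⟧ = {14}, so the cardinality is 1.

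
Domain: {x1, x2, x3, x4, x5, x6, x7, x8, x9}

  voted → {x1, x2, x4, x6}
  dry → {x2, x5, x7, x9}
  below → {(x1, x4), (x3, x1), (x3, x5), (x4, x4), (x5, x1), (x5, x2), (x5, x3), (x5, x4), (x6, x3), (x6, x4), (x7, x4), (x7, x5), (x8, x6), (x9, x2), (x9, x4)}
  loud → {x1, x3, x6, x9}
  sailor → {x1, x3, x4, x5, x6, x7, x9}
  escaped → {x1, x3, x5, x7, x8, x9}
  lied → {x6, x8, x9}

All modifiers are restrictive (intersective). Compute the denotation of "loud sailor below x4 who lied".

{x6, x9}

⟦below x4⟧ = {x : ⟨x, x4⟩ ∈ ⟦below⟧} = {x1, x4, x5, x6, x7, x9}
⟦who lied⟧ = ⟦lied⟧ = {x6, x8, x9}
⟦sailor⟧ = {x1, x3, x4, x5, x6, x7, x9}
… ∩ ⟦below x4⟧ = {x1, x3, x4, x5, x6, x7, x9} ∩ {x1, x4, x5, x6, x7, x9} = {x1, x4, x5, x6, x7, x9}
… ∩ ⟦who lied⟧ = {x1, x4, x5, x6, x7, x9} ∩ {x6, x8, x9} = {x6, x9}
… ∩ ⟦loud⟧ = {x6, x9} ∩ {x1, x3, x6, x9} = {x6, x9}
So ⟦loud sailor below x4 who lied⟧ = {x6, x9}.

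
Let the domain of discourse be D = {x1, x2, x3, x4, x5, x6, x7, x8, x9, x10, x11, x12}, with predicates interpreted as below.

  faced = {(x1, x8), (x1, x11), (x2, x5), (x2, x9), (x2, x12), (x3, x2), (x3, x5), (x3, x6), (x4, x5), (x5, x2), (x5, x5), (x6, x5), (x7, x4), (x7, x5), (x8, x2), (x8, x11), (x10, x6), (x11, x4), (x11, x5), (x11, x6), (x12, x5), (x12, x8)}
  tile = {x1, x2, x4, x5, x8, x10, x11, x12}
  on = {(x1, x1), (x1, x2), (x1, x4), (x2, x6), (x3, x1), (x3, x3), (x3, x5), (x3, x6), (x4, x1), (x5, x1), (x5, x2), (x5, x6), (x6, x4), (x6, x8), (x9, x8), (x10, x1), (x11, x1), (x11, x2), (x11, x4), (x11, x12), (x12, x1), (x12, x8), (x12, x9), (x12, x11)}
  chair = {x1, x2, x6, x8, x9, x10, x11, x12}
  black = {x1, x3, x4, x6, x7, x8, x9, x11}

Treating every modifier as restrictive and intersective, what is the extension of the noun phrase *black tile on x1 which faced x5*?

{x4, x11}

⟦on x1⟧ = {x : ⟨x, x1⟩ ∈ ⟦on⟧} = {x1, x3, x4, x5, x10, x11, x12}
⟦which faced x5⟧ = {x : ⟨x, x5⟩ ∈ ⟦faced⟧} = {x2, x3, x4, x5, x6, x7, x11, x12}
⟦tile⟧ = {x1, x2, x4, x5, x8, x10, x11, x12}
… ∩ ⟦on x1⟧ = {x1, x2, x4, x5, x8, x10, x11, x12} ∩ {x1, x3, x4, x5, x10, x11, x12} = {x1, x4, x5, x10, x11, x12}
… ∩ ⟦which faced x5⟧ = {x1, x4, x5, x10, x11, x12} ∩ {x2, x3, x4, x5, x6, x7, x11, x12} = {x4, x5, x11, x12}
… ∩ ⟦black⟧ = {x4, x5, x11, x12} ∩ {x1, x3, x4, x6, x7, x8, x9, x11} = {x4, x11}
So ⟦black tile on x1 which faced x5⟧ = {x4, x11}.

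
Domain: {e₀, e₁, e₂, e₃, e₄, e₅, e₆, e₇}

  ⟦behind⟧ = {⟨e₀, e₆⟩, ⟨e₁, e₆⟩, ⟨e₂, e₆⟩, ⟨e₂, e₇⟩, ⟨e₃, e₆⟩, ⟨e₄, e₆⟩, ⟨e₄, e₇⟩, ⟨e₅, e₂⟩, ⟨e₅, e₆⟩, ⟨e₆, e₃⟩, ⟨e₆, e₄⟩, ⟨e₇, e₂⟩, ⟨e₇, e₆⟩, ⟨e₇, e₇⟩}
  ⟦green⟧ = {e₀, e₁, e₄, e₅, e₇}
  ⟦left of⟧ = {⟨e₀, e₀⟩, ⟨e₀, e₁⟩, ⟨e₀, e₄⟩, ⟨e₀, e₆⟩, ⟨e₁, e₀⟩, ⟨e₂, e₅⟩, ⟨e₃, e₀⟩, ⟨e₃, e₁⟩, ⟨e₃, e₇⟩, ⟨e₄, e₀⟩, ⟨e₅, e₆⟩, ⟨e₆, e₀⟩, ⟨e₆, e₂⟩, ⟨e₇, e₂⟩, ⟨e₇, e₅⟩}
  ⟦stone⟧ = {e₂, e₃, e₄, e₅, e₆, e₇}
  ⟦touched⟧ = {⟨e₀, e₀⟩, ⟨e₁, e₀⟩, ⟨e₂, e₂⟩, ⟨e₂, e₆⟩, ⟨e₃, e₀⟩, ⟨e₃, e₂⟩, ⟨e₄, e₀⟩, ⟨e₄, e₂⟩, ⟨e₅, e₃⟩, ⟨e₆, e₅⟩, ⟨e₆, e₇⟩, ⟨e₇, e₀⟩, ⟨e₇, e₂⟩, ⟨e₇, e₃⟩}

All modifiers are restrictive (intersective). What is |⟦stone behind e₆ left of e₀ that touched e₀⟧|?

⟦behind e₆⟧ = {x : ⟨x, e₆⟩ ∈ ⟦behind⟧} = {e₀, e₁, e₂, e₃, e₄, e₅, e₇}
⟦left of e₀⟧ = {x : ⟨x, e₀⟩ ∈ ⟦left of⟧} = {e₀, e₁, e₃, e₄, e₆}
⟦that touched e₀⟧ = {x : ⟨x, e₀⟩ ∈ ⟦touched⟧} = {e₀, e₁, e₃, e₄, e₇}
⟦stone⟧ = {e₂, e₃, e₄, e₅, e₆, e₇}
… ∩ ⟦behind e₆⟧ = {e₂, e₃, e₄, e₅, e₆, e₇} ∩ {e₀, e₁, e₂, e₃, e₄, e₅, e₇} = {e₂, e₃, e₄, e₅, e₇}
… ∩ ⟦left of e₀⟧ = {e₂, e₃, e₄, e₅, e₇} ∩ {e₀, e₁, e₃, e₄, e₆} = {e₃, e₄}
… ∩ ⟦that touched e₀⟧ = {e₃, e₄} ∩ {e₀, e₁, e₃, e₄, e₇} = {e₃, e₄}
⟦stone behind e₆ left of e₀ that touched e₀⟧ = {e₃, e₄}, so the cardinality is 2.

2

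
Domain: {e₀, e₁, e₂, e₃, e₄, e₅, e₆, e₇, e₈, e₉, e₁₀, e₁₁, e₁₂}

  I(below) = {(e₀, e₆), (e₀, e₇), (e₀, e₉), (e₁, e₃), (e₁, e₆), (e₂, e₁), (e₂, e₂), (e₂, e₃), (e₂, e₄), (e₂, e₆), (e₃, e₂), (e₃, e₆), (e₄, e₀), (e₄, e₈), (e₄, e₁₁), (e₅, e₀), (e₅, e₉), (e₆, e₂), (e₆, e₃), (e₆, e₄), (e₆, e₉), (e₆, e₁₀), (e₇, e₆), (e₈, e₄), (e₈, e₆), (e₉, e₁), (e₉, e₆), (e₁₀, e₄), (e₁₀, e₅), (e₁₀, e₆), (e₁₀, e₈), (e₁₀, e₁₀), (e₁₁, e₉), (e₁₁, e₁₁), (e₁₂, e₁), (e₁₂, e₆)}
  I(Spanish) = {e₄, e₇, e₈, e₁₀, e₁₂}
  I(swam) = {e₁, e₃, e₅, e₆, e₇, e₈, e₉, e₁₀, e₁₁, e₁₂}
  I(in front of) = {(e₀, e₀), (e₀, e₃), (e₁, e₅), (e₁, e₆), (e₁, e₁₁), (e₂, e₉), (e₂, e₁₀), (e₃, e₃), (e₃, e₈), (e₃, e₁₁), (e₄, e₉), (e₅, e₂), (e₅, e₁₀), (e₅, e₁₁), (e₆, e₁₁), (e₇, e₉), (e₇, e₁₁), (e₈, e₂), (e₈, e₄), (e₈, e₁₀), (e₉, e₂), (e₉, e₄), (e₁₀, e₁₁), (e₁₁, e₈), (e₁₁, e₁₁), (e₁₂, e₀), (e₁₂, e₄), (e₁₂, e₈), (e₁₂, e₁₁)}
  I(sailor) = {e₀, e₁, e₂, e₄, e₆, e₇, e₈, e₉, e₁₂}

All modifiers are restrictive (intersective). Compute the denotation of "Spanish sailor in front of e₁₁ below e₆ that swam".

{e₇, e₁₂}

⟦in front of e₁₁⟧ = {x : ⟨x, e₁₁⟩ ∈ ⟦in front of⟧} = {e₁, e₃, e₅, e₆, e₇, e₁₀, e₁₁, e₁₂}
⟦below e₆⟧ = {x : ⟨x, e₆⟩ ∈ ⟦below⟧} = {e₀, e₁, e₂, e₃, e₇, e₈, e₉, e₁₀, e₁₂}
⟦that swam⟧ = ⟦swam⟧ = {e₁, e₃, e₅, e₆, e₇, e₈, e₉, e₁₀, e₁₁, e₁₂}
⟦sailor⟧ = {e₀, e₁, e₂, e₄, e₆, e₇, e₈, e₉, e₁₂}
… ∩ ⟦in front of e₁₁⟧ = {e₀, e₁, e₂, e₄, e₆, e₇, e₈, e₉, e₁₂} ∩ {e₁, e₃, e₅, e₆, e₇, e₁₀, e₁₁, e₁₂} = {e₁, e₆, e₇, e₁₂}
… ∩ ⟦below e₆⟧ = {e₁, e₆, e₇, e₁₂} ∩ {e₀, e₁, e₂, e₃, e₇, e₈, e₉, e₁₀, e₁₂} = {e₁, e₇, e₁₂}
… ∩ ⟦that swam⟧ = {e₁, e₇, e₁₂} ∩ {e₁, e₃, e₅, e₆, e₇, e₈, e₉, e₁₀, e₁₁, e₁₂} = {e₁, e₇, e₁₂}
… ∩ ⟦Spanish⟧ = {e₁, e₇, e₁₂} ∩ {e₄, e₇, e₈, e₁₀, e₁₂} = {e₇, e₁₂}
So ⟦Spanish sailor in front of e₁₁ below e₆ that swam⟧ = {e₇, e₁₂}.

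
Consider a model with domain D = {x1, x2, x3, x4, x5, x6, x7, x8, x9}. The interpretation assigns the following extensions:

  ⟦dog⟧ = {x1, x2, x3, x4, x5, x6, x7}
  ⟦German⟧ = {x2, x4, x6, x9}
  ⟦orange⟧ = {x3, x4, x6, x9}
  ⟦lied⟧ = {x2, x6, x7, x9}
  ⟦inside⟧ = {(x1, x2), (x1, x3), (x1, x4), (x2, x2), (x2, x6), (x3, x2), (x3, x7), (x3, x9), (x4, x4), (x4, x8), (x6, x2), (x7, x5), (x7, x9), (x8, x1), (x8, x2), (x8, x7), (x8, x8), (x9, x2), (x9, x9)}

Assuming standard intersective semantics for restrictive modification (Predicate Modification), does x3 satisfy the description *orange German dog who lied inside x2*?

no

⟦who lied⟧ = ⟦lied⟧ = {x2, x6, x7, x9}
⟦inside x2⟧ = {x : ⟨x, x2⟩ ∈ ⟦inside⟧} = {x1, x2, x3, x6, x8, x9}
⟦dog⟧ = {x1, x2, x3, x4, x5, x6, x7}
… ∩ ⟦who lied⟧ = {x1, x2, x3, x4, x5, x6, x7} ∩ {x2, x6, x7, x9} = {x2, x6, x7}
… ∩ ⟦inside x2⟧ = {x2, x6, x7} ∩ {x1, x2, x3, x6, x8, x9} = {x2, x6}
… ∩ ⟦orange⟧ = {x2, x6} ∩ {x3, x4, x6, x9} = {x6}
… ∩ ⟦German⟧ = {x6} ∩ {x2, x4, x6, x9} = {x6}
⟦orange German dog who lied inside x2⟧ = {x6}; x3 ∉ this set.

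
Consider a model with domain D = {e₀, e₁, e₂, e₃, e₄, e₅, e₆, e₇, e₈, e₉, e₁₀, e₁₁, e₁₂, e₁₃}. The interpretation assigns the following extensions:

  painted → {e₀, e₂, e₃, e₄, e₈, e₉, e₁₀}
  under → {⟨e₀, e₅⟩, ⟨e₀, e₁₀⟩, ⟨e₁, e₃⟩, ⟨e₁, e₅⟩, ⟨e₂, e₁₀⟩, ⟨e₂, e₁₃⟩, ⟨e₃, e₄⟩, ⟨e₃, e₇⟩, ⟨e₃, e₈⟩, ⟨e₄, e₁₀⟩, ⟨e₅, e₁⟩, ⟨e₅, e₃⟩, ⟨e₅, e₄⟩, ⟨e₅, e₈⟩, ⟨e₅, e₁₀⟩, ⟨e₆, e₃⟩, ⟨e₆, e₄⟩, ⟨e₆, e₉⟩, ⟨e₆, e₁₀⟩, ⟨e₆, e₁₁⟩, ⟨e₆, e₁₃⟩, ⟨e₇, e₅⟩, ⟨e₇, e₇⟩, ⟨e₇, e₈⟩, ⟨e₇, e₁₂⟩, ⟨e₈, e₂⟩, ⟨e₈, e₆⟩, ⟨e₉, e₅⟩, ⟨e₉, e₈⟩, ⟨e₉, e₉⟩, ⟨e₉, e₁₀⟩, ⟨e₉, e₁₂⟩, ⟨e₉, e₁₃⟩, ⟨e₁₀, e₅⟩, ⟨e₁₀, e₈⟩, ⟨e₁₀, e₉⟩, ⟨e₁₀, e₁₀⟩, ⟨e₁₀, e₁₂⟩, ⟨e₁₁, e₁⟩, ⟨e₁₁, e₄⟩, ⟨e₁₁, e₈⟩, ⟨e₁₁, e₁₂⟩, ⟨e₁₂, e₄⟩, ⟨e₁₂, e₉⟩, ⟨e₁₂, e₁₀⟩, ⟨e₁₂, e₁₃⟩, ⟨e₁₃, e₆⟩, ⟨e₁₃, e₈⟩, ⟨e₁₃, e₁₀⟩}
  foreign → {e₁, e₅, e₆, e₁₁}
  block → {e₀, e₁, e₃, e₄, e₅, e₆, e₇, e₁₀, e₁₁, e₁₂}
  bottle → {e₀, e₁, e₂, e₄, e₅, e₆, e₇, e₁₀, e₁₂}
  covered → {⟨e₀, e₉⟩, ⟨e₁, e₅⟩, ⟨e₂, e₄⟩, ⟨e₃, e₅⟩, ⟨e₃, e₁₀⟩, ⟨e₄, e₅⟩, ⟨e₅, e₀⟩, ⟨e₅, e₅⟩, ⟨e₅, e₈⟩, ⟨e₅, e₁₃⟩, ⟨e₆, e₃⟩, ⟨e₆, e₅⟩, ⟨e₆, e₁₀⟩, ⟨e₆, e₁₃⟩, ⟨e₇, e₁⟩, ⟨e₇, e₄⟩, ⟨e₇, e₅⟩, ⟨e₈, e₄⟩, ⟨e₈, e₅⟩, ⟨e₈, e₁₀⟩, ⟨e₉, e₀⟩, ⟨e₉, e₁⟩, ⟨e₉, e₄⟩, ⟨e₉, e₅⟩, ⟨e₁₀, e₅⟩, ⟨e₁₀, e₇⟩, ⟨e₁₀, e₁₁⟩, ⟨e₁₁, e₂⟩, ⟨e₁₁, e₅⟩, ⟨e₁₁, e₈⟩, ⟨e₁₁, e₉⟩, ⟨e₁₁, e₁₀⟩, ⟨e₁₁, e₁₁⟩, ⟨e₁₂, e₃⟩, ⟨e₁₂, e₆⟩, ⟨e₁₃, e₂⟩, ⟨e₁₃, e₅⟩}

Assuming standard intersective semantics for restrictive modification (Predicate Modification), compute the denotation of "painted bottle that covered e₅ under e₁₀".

{e₄, e₁₀}

⟦that covered e₅⟧ = {x : ⟨x, e₅⟩ ∈ ⟦covered⟧} = {e₁, e₃, e₄, e₅, e₆, e₇, e₈, e₉, e₁₀, e₁₁, e₁₃}
⟦under e₁₀⟧ = {x : ⟨x, e₁₀⟩ ∈ ⟦under⟧} = {e₀, e₂, e₄, e₅, e₆, e₉, e₁₀, e₁₂, e₁₃}
⟦bottle⟧ = {e₀, e₁, e₂, e₄, e₅, e₆, e₇, e₁₀, e₁₂}
… ∩ ⟦that covered e₅⟧ = {e₀, e₁, e₂, e₄, e₅, e₆, e₇, e₁₀, e₁₂} ∩ {e₁, e₃, e₄, e₅, e₆, e₇, e₈, e₉, e₁₀, e₁₁, e₁₃} = {e₁, e₄, e₅, e₆, e₇, e₁₀}
… ∩ ⟦under e₁₀⟧ = {e₁, e₄, e₅, e₆, e₇, e₁₀} ∩ {e₀, e₂, e₄, e₅, e₆, e₉, e₁₀, e₁₂, e₁₃} = {e₄, e₅, e₆, e₁₀}
… ∩ ⟦painted⟧ = {e₄, e₅, e₆, e₁₀} ∩ {e₀, e₂, e₃, e₄, e₈, e₉, e₁₀} = {e₄, e₁₀}
So ⟦painted bottle that covered e₅ under e₁₀⟧ = {e₄, e₁₀}.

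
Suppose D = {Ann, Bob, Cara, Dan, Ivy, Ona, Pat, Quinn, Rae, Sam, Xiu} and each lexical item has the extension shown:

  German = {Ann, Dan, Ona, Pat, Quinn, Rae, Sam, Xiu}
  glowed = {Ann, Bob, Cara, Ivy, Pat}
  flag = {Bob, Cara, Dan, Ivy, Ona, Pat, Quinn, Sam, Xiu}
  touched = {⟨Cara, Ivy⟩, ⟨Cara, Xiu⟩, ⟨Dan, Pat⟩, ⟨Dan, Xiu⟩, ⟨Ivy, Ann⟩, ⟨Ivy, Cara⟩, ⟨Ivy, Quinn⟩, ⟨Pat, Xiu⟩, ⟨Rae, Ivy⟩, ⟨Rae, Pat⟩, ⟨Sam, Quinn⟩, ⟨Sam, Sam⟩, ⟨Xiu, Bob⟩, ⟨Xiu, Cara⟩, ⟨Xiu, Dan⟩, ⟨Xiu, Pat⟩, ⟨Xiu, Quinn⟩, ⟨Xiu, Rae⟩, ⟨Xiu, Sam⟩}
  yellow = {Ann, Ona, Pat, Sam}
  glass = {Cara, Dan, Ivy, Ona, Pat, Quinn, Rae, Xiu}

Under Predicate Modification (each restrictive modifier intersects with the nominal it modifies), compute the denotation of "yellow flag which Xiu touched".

{Pat, Sam}

⟦which Xiu touched⟧ = {x : ⟨Xiu, x⟩ ∈ ⟦touched⟧} = {Bob, Cara, Dan, Pat, Quinn, Rae, Sam}
⟦flag⟧ = {Bob, Cara, Dan, Ivy, Ona, Pat, Quinn, Sam, Xiu}
… ∩ ⟦which Xiu touched⟧ = {Bob, Cara, Dan, Ivy, Ona, Pat, Quinn, Sam, Xiu} ∩ {Bob, Cara, Dan, Pat, Quinn, Rae, Sam} = {Bob, Cara, Dan, Pat, Quinn, Sam}
… ∩ ⟦yellow⟧ = {Bob, Cara, Dan, Pat, Quinn, Sam} ∩ {Ann, Ona, Pat, Sam} = {Pat, Sam}
So ⟦yellow flag which Xiu touched⟧ = {Pat, Sam}.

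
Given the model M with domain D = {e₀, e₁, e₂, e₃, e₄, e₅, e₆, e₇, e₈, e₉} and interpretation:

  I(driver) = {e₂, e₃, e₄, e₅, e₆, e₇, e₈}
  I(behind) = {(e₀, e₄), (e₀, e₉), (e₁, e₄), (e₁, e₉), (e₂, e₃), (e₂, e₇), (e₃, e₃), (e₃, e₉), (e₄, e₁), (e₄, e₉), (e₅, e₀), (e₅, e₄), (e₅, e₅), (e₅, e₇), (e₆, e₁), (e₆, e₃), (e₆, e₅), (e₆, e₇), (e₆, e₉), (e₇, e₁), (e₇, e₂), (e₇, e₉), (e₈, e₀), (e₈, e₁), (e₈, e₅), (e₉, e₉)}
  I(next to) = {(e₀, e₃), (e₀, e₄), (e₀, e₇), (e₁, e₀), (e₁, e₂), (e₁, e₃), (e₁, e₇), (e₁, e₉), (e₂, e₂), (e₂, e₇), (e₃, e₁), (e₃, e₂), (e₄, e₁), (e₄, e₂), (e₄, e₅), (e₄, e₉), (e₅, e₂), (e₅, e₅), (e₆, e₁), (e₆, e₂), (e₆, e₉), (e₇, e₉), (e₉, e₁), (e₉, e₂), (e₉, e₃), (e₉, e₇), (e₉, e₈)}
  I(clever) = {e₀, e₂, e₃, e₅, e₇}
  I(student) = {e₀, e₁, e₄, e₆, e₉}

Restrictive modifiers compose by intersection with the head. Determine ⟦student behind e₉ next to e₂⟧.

⟦behind e₉⟧ = {x : ⟨x, e₉⟩ ∈ ⟦behind⟧} = {e₀, e₁, e₃, e₄, e₆, e₇, e₉}
⟦next to e₂⟧ = {x : ⟨x, e₂⟩ ∈ ⟦next to⟧} = {e₁, e₂, e₃, e₄, e₅, e₆, e₉}
⟦student⟧ = {e₀, e₁, e₄, e₆, e₉}
… ∩ ⟦behind e₉⟧ = {e₀, e₁, e₄, e₆, e₉} ∩ {e₀, e₁, e₃, e₄, e₆, e₇, e₉} = {e₀, e₁, e₄, e₆, e₉}
… ∩ ⟦next to e₂⟧ = {e₀, e₁, e₄, e₆, e₉} ∩ {e₁, e₂, e₃, e₄, e₅, e₆, e₉} = {e₁, e₄, e₆, e₉}
So ⟦student behind e₉ next to e₂⟧ = {e₁, e₄, e₆, e₉}.

{e₁, e₄, e₆, e₉}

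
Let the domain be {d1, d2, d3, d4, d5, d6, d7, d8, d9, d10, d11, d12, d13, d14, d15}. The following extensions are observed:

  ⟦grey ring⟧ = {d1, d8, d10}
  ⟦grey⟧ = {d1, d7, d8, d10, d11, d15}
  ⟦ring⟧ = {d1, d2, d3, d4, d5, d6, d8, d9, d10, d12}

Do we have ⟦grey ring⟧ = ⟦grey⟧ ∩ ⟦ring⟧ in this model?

yes

⟦grey⟧ ∩ ⟦ring⟧ = {d1, d7, d8, d10, d11, d15} ∩ {d1, d2, d3, d4, d5, d6, d8, d9, d10, d12} = {d1, d8, d10}
Observed ⟦grey ring⟧ = {d1, d8, d10}.
These coincide, so the modifier is intersective here.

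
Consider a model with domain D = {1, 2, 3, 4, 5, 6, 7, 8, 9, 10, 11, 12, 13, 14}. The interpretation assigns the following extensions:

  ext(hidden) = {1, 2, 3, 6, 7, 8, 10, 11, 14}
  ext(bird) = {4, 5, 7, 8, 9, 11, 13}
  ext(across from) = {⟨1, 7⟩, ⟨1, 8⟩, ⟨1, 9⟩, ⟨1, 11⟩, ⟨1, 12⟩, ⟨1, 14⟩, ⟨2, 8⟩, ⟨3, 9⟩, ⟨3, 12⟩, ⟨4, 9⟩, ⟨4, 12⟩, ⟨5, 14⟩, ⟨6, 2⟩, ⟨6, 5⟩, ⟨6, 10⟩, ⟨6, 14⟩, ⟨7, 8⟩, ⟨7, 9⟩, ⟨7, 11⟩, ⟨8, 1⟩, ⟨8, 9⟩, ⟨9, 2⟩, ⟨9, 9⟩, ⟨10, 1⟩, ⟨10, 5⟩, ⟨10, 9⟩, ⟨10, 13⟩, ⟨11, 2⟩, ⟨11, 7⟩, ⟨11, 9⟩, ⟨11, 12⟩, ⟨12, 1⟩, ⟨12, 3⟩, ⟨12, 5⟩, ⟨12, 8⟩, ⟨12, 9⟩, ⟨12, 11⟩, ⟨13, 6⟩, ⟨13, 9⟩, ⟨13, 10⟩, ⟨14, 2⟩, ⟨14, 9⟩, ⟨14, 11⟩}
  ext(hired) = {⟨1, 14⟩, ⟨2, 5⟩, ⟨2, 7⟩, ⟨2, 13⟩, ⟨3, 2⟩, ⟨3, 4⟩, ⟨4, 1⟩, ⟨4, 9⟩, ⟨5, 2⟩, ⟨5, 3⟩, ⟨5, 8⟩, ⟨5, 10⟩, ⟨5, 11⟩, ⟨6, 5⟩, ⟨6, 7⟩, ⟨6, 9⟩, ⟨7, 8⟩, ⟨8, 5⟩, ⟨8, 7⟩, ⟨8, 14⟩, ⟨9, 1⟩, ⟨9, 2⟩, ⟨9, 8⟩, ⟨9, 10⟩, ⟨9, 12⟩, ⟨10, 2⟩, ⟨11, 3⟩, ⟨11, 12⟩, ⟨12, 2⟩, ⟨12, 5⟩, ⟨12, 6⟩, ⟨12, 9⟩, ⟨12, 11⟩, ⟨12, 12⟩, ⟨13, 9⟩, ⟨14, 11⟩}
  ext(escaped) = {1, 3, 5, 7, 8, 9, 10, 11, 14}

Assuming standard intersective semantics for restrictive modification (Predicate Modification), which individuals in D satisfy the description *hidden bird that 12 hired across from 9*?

{11}

⟦that 12 hired⟧ = {x : ⟨12, x⟩ ∈ ⟦hired⟧} = {2, 5, 6, 9, 11, 12}
⟦across from 9⟧ = {x : ⟨x, 9⟩ ∈ ⟦across from⟧} = {1, 3, 4, 7, 8, 9, 10, 11, 12, 13, 14}
⟦bird⟧ = {4, 5, 7, 8, 9, 11, 13}
… ∩ ⟦that 12 hired⟧ = {4, 5, 7, 8, 9, 11, 13} ∩ {2, 5, 6, 9, 11, 12} = {5, 9, 11}
… ∩ ⟦across from 9⟧ = {5, 9, 11} ∩ {1, 3, 4, 7, 8, 9, 10, 11, 12, 13, 14} = {9, 11}
… ∩ ⟦hidden⟧ = {9, 11} ∩ {1, 2, 3, 6, 7, 8, 10, 11, 14} = {11}
So ⟦hidden bird that 12 hired across from 9⟧ = {11}.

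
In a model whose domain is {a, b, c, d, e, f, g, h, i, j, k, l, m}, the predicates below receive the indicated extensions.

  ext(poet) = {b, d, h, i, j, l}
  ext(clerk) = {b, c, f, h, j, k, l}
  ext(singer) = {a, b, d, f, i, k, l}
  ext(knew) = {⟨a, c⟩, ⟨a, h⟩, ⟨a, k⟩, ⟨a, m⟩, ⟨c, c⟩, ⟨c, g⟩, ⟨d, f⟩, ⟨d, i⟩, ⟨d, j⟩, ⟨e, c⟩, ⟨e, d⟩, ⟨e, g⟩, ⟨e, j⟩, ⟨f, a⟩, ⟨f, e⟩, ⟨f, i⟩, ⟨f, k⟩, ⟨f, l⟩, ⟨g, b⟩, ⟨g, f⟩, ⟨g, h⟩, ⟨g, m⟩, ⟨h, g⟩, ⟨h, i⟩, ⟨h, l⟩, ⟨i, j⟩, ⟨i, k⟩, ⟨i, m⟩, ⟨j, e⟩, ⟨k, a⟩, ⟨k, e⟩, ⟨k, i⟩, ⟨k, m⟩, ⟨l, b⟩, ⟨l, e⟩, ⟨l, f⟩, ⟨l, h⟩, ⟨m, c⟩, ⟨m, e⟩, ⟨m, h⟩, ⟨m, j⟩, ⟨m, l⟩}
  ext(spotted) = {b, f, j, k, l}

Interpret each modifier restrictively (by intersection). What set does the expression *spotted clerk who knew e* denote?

⟦who knew e⟧ = {x : ⟨x, e⟩ ∈ ⟦knew⟧} = {f, j, k, l, m}
⟦clerk⟧ = {b, c, f, h, j, k, l}
… ∩ ⟦who knew e⟧ = {b, c, f, h, j, k, l} ∩ {f, j, k, l, m} = {f, j, k, l}
… ∩ ⟦spotted⟧ = {f, j, k, l} ∩ {b, f, j, k, l} = {f, j, k, l}
So ⟦spotted clerk who knew e⟧ = {f, j, k, l}.

{f, j, k, l}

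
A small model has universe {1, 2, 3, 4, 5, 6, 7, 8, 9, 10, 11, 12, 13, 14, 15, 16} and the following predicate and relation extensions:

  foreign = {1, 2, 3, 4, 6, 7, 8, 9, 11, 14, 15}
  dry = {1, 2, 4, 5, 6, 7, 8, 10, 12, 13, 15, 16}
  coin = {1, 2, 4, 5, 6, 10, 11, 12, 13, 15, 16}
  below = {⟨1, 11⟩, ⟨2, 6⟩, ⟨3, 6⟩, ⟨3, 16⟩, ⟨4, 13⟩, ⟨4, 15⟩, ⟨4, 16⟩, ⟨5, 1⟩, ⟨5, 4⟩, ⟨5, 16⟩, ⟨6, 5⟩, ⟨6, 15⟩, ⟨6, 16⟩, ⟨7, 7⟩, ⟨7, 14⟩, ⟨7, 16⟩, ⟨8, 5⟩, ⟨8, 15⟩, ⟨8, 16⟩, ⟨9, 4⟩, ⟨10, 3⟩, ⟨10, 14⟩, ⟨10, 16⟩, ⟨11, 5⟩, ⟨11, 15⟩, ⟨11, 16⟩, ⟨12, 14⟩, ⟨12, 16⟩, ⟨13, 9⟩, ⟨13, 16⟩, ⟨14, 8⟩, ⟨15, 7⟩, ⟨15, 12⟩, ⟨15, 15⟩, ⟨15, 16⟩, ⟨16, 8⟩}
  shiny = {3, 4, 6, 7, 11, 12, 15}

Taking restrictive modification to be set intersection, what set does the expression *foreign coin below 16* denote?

⟦below 16⟧ = {x : ⟨x, 16⟩ ∈ ⟦below⟧} = {3, 4, 5, 6, 7, 8, 10, 11, 12, 13, 15}
⟦coin⟧ = {1, 2, 4, 5, 6, 10, 11, 12, 13, 15, 16}
… ∩ ⟦below 16⟧ = {1, 2, 4, 5, 6, 10, 11, 12, 13, 15, 16} ∩ {3, 4, 5, 6, 7, 8, 10, 11, 12, 13, 15} = {4, 5, 6, 10, 11, 12, 13, 15}
… ∩ ⟦foreign⟧ = {4, 5, 6, 10, 11, 12, 13, 15} ∩ {1, 2, 3, 4, 6, 7, 8, 9, 11, 14, 15} = {4, 6, 11, 15}
So ⟦foreign coin below 16⟧ = {4, 6, 11, 15}.

{4, 6, 11, 15}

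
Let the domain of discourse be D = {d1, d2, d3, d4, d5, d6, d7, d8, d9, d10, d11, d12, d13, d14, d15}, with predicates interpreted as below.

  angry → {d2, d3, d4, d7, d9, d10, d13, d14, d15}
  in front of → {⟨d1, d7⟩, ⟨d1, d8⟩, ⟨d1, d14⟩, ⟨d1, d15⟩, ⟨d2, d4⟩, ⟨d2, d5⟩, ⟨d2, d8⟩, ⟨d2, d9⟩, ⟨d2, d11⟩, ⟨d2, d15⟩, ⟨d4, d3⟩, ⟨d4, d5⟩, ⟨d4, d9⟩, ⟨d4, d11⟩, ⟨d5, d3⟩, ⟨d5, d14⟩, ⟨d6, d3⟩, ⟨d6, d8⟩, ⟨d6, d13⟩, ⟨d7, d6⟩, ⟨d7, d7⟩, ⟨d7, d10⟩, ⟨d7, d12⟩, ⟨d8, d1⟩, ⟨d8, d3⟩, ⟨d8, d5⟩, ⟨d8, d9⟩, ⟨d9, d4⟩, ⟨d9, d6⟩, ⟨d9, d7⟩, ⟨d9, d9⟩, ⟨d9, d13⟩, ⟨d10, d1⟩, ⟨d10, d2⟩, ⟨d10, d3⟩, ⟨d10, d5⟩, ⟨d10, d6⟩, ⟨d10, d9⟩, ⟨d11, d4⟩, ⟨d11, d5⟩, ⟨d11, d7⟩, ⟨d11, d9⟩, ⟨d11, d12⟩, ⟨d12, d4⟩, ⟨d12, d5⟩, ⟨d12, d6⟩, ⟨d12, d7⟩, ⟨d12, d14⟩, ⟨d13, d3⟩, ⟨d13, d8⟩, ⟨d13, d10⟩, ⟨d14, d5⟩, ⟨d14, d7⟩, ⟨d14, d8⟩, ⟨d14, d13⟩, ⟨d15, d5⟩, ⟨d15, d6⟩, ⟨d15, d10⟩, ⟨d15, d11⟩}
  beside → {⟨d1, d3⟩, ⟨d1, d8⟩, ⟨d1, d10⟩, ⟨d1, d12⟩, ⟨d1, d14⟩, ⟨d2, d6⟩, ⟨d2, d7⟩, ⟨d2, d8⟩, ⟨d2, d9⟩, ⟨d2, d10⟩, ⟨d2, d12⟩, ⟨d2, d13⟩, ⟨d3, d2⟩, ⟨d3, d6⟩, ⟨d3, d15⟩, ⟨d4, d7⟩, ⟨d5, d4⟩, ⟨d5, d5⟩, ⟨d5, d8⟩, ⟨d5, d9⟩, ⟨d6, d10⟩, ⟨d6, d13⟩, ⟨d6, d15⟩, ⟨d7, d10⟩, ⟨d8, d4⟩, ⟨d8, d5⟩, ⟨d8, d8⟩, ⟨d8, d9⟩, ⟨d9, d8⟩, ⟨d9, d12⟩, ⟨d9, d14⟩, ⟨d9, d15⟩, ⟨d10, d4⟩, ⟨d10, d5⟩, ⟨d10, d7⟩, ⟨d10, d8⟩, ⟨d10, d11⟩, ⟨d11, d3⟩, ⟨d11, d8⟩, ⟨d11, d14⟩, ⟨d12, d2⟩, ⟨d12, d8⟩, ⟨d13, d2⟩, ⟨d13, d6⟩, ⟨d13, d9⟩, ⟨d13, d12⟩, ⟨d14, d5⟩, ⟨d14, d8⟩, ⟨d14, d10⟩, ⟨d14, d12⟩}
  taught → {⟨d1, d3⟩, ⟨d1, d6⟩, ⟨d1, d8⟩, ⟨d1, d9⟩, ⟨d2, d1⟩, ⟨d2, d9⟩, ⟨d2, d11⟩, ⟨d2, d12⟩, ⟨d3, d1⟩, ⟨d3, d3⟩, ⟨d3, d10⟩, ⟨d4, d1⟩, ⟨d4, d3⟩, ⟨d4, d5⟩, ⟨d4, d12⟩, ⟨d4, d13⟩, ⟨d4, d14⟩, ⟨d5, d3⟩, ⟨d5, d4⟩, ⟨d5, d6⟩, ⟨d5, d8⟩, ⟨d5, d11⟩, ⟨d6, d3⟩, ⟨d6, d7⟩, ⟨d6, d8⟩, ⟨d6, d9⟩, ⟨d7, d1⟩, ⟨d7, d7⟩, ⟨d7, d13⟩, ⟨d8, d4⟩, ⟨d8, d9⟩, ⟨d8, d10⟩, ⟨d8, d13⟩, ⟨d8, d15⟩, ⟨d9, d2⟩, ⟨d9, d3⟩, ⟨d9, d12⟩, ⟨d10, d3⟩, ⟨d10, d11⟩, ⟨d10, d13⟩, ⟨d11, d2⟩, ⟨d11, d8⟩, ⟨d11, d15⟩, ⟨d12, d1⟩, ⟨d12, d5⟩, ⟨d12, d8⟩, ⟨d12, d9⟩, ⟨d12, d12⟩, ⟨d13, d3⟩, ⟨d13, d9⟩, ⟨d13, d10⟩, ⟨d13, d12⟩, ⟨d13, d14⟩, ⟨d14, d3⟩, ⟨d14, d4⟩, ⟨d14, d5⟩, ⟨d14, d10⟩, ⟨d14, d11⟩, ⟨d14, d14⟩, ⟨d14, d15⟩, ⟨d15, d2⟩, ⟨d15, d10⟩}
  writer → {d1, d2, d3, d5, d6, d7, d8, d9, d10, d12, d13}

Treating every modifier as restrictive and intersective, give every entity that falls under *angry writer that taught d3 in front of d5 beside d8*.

{d10}

⟦that taught d3⟧ = {x : ⟨x, d3⟩ ∈ ⟦taught⟧} = {d1, d3, d4, d5, d6, d9, d10, d13, d14}
⟦in front of d5⟧ = {x : ⟨x, d5⟩ ∈ ⟦in front of⟧} = {d2, d4, d8, d10, d11, d12, d14, d15}
⟦beside d8⟧ = {x : ⟨x, d8⟩ ∈ ⟦beside⟧} = {d1, d2, d5, d8, d9, d10, d11, d12, d14}
⟦writer⟧ = {d1, d2, d3, d5, d6, d7, d8, d9, d10, d12, d13}
… ∩ ⟦that taught d3⟧ = {d1, d2, d3, d5, d6, d7, d8, d9, d10, d12, d13} ∩ {d1, d3, d4, d5, d6, d9, d10, d13, d14} = {d1, d3, d5, d6, d9, d10, d13}
… ∩ ⟦in front of d5⟧ = {d1, d3, d5, d6, d9, d10, d13} ∩ {d2, d4, d8, d10, d11, d12, d14, d15} = {d10}
… ∩ ⟦beside d8⟧ = {d10} ∩ {d1, d2, d5, d8, d9, d10, d11, d12, d14} = {d10}
… ∩ ⟦angry⟧ = {d10} ∩ {d2, d3, d4, d7, d9, d10, d13, d14, d15} = {d10}
So ⟦angry writer that taught d3 in front of d5 beside d8⟧ = {d10}.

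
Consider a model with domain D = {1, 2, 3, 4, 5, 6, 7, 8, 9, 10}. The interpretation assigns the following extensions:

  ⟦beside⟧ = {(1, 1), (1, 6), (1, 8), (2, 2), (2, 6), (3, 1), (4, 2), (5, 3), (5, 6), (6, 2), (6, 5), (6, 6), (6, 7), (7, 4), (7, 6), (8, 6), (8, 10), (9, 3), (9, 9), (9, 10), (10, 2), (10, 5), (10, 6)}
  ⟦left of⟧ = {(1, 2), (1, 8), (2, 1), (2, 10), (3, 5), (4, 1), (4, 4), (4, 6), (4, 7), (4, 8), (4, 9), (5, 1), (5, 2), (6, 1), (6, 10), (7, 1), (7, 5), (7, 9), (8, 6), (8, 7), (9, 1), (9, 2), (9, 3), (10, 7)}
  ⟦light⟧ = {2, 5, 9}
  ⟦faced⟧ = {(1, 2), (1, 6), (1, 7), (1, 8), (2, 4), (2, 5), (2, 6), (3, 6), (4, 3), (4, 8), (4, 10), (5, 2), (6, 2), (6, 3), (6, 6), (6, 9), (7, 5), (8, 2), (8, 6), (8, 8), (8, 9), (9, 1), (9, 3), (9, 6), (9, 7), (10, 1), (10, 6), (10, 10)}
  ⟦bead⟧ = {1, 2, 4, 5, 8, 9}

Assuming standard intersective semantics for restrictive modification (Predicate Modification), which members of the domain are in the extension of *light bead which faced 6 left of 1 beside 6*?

{2}

⟦which faced 6⟧ = {x : ⟨x, 6⟩ ∈ ⟦faced⟧} = {1, 2, 3, 6, 8, 9, 10}
⟦left of 1⟧ = {x : ⟨x, 1⟩ ∈ ⟦left of⟧} = {2, 4, 5, 6, 7, 9}
⟦beside 6⟧ = {x : ⟨x, 6⟩ ∈ ⟦beside⟧} = {1, 2, 5, 6, 7, 8, 10}
⟦bead⟧ = {1, 2, 4, 5, 8, 9}
… ∩ ⟦which faced 6⟧ = {1, 2, 4, 5, 8, 9} ∩ {1, 2, 3, 6, 8, 9, 10} = {1, 2, 8, 9}
… ∩ ⟦left of 1⟧ = {1, 2, 8, 9} ∩ {2, 4, 5, 6, 7, 9} = {2, 9}
… ∩ ⟦beside 6⟧ = {2, 9} ∩ {1, 2, 5, 6, 7, 8, 10} = {2}
… ∩ ⟦light⟧ = {2} ∩ {2, 5, 9} = {2}
So ⟦light bead which faced 6 left of 1 beside 6⟧ = {2}.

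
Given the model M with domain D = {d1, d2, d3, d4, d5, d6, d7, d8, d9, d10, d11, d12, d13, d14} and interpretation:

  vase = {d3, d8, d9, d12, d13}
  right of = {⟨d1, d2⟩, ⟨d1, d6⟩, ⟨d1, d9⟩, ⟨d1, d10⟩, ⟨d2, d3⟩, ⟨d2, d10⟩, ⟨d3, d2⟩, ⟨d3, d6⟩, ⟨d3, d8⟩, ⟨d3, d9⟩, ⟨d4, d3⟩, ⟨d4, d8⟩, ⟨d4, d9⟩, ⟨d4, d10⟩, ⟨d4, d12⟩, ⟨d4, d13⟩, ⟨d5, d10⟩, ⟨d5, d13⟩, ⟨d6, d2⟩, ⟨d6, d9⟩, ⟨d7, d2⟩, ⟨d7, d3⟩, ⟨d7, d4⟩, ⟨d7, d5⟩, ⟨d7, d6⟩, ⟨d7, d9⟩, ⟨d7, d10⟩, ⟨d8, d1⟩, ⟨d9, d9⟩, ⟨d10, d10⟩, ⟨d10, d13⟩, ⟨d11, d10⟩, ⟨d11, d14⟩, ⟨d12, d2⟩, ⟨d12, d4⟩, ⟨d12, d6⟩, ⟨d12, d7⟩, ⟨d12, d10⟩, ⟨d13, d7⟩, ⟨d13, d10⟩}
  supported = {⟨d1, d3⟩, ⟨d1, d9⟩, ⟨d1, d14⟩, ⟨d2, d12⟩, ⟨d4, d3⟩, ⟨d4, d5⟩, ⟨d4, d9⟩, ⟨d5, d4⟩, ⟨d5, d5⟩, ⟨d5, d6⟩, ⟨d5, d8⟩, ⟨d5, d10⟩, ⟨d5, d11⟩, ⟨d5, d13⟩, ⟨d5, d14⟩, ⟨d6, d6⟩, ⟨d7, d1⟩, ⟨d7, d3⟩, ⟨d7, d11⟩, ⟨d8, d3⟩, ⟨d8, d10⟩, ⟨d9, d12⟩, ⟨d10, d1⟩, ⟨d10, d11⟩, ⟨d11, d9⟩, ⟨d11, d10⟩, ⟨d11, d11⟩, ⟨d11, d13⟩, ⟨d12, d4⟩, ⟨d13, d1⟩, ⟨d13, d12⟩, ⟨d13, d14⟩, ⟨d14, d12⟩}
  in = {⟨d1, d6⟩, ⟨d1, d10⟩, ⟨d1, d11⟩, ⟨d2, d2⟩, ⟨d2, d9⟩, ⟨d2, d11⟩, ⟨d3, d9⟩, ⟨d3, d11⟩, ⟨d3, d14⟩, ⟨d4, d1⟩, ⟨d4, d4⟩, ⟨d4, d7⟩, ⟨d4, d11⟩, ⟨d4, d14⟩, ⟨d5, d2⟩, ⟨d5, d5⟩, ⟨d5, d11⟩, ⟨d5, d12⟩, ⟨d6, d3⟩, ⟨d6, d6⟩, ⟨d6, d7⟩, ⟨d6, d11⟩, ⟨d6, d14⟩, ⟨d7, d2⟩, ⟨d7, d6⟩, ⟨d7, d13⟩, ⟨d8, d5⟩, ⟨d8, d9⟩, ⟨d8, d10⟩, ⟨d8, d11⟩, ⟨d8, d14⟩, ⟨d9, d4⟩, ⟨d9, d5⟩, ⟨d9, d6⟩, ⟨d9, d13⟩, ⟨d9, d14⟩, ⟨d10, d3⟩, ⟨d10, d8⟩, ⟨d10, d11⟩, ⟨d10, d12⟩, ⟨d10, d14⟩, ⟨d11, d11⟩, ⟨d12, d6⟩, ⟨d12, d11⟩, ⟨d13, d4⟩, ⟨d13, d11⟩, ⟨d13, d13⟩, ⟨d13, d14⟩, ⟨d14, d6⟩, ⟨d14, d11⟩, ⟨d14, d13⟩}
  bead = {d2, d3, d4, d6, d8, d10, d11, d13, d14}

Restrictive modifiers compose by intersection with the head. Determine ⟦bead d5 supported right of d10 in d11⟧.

{d4, d10, d11, d13}

⟦d5 supported⟧ = {x : ⟨d5, x⟩ ∈ ⟦supported⟧} = {d4, d5, d6, d8, d10, d11, d13, d14}
⟦right of d10⟧ = {x : ⟨x, d10⟩ ∈ ⟦right of⟧} = {d1, d2, d4, d5, d7, d10, d11, d12, d13}
⟦in d11⟧ = {x : ⟨x, d11⟩ ∈ ⟦in⟧} = {d1, d2, d3, d4, d5, d6, d8, d10, d11, d12, d13, d14}
⟦bead⟧ = {d2, d3, d4, d6, d8, d10, d11, d13, d14}
… ∩ ⟦d5 supported⟧ = {d2, d3, d4, d6, d8, d10, d11, d13, d14} ∩ {d4, d5, d6, d8, d10, d11, d13, d14} = {d4, d6, d8, d10, d11, d13, d14}
… ∩ ⟦right of d10⟧ = {d4, d6, d8, d10, d11, d13, d14} ∩ {d1, d2, d4, d5, d7, d10, d11, d12, d13} = {d4, d10, d11, d13}
… ∩ ⟦in d11⟧ = {d4, d10, d11, d13} ∩ {d1, d2, d3, d4, d5, d6, d8, d10, d11, d12, d13, d14} = {d4, d10, d11, d13}
So ⟦bead d5 supported right of d10 in d11⟧ = {d4, d10, d11, d13}.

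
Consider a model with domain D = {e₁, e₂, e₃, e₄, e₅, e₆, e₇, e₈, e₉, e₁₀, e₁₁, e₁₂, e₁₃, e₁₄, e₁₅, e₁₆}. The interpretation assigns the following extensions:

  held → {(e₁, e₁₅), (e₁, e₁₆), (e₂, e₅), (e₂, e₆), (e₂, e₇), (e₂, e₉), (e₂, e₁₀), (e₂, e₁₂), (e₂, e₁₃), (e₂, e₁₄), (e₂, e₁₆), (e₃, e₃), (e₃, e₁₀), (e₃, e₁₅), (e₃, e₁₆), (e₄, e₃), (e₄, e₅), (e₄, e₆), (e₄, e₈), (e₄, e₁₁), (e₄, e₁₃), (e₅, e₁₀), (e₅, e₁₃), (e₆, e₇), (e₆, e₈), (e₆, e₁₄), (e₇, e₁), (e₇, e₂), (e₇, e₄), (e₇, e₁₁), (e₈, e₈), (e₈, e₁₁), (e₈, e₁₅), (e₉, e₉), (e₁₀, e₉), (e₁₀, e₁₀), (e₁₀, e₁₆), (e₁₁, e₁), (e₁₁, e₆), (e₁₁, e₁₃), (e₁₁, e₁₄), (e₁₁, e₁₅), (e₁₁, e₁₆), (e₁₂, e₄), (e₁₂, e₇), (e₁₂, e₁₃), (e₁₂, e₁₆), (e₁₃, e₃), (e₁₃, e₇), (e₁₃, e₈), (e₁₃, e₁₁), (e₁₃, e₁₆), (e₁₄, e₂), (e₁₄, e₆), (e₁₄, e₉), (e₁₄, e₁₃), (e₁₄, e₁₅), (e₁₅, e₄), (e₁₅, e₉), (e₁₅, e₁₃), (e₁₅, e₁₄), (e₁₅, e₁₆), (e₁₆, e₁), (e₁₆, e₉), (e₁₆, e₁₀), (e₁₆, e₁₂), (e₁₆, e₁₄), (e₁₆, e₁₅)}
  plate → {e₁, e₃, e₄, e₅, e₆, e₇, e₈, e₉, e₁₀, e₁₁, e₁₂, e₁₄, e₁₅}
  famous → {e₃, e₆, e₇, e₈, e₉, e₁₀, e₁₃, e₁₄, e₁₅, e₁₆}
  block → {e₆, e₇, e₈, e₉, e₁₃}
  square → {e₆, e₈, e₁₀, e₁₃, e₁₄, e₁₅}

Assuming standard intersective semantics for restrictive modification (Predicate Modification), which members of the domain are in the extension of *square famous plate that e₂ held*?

{e₆, e₁₀, e₁₄}

⟦that e₂ held⟧ = {x : ⟨e₂, x⟩ ∈ ⟦held⟧} = {e₅, e₆, e₇, e₉, e₁₀, e₁₂, e₁₃, e₁₄, e₁₆}
⟦plate⟧ = {e₁, e₃, e₄, e₅, e₆, e₇, e₈, e₉, e₁₀, e₁₁, e₁₂, e₁₄, e₁₅}
… ∩ ⟦that e₂ held⟧ = {e₁, e₃, e₄, e₅, e₆, e₇, e₈, e₉, e₁₀, e₁₁, e₁₂, e₁₄, e₁₅} ∩ {e₅, e₆, e₇, e₉, e₁₀, e₁₂, e₁₃, e₁₄, e₁₆} = {e₅, e₆, e₇, e₉, e₁₀, e₁₂, e₁₄}
… ∩ ⟦square⟧ = {e₅, e₆, e₇, e₉, e₁₀, e₁₂, e₁₄} ∩ {e₆, e₈, e₁₀, e₁₃, e₁₄, e₁₅} = {e₆, e₁₀, e₁₄}
… ∩ ⟦famous⟧ = {e₆, e₁₀, e₁₄} ∩ {e₃, e₆, e₇, e₈, e₉, e₁₀, e₁₃, e₁₄, e₁₅, e₁₆} = {e₆, e₁₀, e₁₄}
So ⟦square famous plate that e₂ held⟧ = {e₆, e₁₀, e₁₄}.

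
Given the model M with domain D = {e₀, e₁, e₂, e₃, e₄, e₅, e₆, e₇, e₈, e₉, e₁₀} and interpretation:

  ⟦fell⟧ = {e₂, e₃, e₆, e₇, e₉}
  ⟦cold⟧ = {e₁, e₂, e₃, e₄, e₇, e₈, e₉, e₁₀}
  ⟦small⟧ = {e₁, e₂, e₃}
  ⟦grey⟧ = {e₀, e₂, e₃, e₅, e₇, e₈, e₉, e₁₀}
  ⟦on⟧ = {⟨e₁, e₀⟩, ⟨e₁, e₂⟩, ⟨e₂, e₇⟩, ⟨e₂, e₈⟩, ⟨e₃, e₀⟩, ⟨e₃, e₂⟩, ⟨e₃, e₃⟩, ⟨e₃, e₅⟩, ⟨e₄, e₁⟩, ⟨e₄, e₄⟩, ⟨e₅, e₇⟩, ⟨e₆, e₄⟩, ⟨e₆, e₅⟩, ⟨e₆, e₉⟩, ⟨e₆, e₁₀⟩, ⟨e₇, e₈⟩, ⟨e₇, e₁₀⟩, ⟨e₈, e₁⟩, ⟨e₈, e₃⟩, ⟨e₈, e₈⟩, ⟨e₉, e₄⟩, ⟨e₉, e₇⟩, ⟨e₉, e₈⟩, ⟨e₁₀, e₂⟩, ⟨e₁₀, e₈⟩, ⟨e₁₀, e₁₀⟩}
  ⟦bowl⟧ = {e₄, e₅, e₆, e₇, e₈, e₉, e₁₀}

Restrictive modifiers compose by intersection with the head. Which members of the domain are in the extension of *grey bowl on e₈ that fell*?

{e₇, e₉}

⟦on e₈⟧ = {x : ⟨x, e₈⟩ ∈ ⟦on⟧} = {e₂, e₇, e₈, e₉, e₁₀}
⟦that fell⟧ = ⟦fell⟧ = {e₂, e₃, e₆, e₇, e₉}
⟦bowl⟧ = {e₄, e₅, e₆, e₇, e₈, e₉, e₁₀}
… ∩ ⟦on e₈⟧ = {e₄, e₅, e₆, e₇, e₈, e₉, e₁₀} ∩ {e₂, e₇, e₈, e₉, e₁₀} = {e₇, e₈, e₉, e₁₀}
… ∩ ⟦that fell⟧ = {e₇, e₈, e₉, e₁₀} ∩ {e₂, e₃, e₆, e₇, e₉} = {e₇, e₉}
… ∩ ⟦grey⟧ = {e₇, e₉} ∩ {e₀, e₂, e₃, e₅, e₇, e₈, e₉, e₁₀} = {e₇, e₉}
So ⟦grey bowl on e₈ that fell⟧ = {e₇, e₉}.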